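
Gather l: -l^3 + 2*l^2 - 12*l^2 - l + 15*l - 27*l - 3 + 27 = -l^3 - 10*l^2 - 13*l + 24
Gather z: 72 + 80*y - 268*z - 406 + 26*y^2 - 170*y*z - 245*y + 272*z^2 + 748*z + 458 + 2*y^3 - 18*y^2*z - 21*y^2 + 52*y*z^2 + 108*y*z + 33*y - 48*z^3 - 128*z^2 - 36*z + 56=2*y^3 + 5*y^2 - 132*y - 48*z^3 + z^2*(52*y + 144) + z*(-18*y^2 - 62*y + 444) + 180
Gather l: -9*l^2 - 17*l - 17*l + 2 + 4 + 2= -9*l^2 - 34*l + 8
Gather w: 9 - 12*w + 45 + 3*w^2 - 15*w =3*w^2 - 27*w + 54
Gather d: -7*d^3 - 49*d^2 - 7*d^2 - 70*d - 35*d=-7*d^3 - 56*d^2 - 105*d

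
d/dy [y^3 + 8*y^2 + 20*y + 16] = 3*y^2 + 16*y + 20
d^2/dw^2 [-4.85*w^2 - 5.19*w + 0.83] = -9.70000000000000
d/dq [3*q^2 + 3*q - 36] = 6*q + 3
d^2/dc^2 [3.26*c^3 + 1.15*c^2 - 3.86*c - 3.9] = 19.56*c + 2.3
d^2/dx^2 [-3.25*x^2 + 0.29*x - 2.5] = -6.50000000000000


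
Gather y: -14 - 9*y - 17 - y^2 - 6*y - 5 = -y^2 - 15*y - 36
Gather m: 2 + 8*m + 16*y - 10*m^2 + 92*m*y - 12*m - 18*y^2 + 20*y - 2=-10*m^2 + m*(92*y - 4) - 18*y^2 + 36*y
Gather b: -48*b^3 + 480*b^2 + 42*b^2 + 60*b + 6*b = -48*b^3 + 522*b^2 + 66*b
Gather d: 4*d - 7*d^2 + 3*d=-7*d^2 + 7*d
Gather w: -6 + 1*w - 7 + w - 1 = 2*w - 14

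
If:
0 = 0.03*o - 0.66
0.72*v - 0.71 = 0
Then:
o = 22.00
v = 0.99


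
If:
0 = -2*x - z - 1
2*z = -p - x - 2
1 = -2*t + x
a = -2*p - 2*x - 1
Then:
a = 4*z + 3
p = -3*z/2 - 3/2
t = -z/4 - 3/4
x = -z/2 - 1/2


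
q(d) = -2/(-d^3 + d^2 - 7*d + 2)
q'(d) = -2*(3*d^2 - 2*d + 7)/(-d^3 + d^2 - 7*d + 2)^2 = 2*(-3*d^2 + 2*d - 7)/(d^3 - d^2 + 7*d - 2)^2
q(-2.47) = -0.05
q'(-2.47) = -0.04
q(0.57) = 1.08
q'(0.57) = -3.99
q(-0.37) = -0.42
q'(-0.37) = -0.71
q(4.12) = 0.03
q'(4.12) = -0.02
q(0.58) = 1.04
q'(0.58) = -3.72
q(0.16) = -2.22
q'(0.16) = -16.63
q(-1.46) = -0.11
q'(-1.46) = -0.11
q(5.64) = 0.01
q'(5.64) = -0.01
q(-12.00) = 0.00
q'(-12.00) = 0.00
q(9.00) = 0.00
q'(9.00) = 0.00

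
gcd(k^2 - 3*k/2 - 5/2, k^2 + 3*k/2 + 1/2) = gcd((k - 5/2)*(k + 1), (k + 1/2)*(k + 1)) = k + 1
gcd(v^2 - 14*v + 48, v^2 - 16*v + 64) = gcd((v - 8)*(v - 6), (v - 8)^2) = v - 8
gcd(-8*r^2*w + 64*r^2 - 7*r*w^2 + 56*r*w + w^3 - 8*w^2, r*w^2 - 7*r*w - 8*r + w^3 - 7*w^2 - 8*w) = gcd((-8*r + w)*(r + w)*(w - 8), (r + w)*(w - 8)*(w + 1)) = r*w - 8*r + w^2 - 8*w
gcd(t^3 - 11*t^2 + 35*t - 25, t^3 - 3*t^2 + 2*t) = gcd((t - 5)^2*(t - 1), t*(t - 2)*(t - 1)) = t - 1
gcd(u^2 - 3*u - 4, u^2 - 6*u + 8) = u - 4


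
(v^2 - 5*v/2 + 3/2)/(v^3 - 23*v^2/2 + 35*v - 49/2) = (2*v - 3)/(2*v^2 - 21*v + 49)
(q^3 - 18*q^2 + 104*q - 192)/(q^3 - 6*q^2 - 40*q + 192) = (q - 6)/(q + 6)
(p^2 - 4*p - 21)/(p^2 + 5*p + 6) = (p - 7)/(p + 2)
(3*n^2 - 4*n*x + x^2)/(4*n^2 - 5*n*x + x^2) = (-3*n + x)/(-4*n + x)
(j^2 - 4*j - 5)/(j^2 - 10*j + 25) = (j + 1)/(j - 5)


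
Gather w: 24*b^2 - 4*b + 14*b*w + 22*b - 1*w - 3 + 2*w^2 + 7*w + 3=24*b^2 + 18*b + 2*w^2 + w*(14*b + 6)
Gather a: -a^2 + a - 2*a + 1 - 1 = -a^2 - a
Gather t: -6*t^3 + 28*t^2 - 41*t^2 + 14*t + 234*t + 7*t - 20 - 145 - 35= -6*t^3 - 13*t^2 + 255*t - 200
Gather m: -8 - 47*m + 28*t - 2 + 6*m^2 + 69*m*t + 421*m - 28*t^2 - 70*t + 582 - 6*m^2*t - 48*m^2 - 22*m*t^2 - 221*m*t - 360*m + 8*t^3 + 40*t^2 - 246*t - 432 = m^2*(-6*t - 42) + m*(-22*t^2 - 152*t + 14) + 8*t^3 + 12*t^2 - 288*t + 140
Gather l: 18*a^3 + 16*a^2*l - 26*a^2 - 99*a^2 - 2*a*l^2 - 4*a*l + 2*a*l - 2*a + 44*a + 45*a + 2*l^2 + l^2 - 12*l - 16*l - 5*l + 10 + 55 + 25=18*a^3 - 125*a^2 + 87*a + l^2*(3 - 2*a) + l*(16*a^2 - 2*a - 33) + 90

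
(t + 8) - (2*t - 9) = 17 - t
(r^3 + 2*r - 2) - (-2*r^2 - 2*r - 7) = r^3 + 2*r^2 + 4*r + 5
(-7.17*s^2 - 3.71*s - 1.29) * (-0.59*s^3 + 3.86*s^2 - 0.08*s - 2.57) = 4.2303*s^5 - 25.4873*s^4 - 12.9859*s^3 + 13.7443*s^2 + 9.6379*s + 3.3153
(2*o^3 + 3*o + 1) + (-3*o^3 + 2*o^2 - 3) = -o^3 + 2*o^2 + 3*o - 2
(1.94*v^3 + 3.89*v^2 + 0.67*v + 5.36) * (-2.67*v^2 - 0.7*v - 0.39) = -5.1798*v^5 - 11.7443*v^4 - 5.2685*v^3 - 16.2973*v^2 - 4.0133*v - 2.0904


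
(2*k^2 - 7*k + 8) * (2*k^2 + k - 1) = 4*k^4 - 12*k^3 + 7*k^2 + 15*k - 8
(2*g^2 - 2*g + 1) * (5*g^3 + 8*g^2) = 10*g^5 + 6*g^4 - 11*g^3 + 8*g^2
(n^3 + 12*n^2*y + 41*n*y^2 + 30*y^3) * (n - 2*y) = n^4 + 10*n^3*y + 17*n^2*y^2 - 52*n*y^3 - 60*y^4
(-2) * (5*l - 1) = 2 - 10*l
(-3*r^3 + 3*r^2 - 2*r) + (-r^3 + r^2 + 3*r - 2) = -4*r^3 + 4*r^2 + r - 2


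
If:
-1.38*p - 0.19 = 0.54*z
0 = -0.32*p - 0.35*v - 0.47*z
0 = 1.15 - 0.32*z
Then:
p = -1.54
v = -3.41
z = 3.59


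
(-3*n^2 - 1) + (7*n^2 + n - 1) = 4*n^2 + n - 2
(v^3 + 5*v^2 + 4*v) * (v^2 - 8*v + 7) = v^5 - 3*v^4 - 29*v^3 + 3*v^2 + 28*v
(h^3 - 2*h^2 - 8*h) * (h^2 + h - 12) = h^5 - h^4 - 22*h^3 + 16*h^2 + 96*h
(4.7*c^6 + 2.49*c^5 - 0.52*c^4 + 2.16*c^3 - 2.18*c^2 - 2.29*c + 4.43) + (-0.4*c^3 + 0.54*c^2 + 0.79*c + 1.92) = 4.7*c^6 + 2.49*c^5 - 0.52*c^4 + 1.76*c^3 - 1.64*c^2 - 1.5*c + 6.35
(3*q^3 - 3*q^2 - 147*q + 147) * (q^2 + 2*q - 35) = 3*q^5 + 3*q^4 - 258*q^3 - 42*q^2 + 5439*q - 5145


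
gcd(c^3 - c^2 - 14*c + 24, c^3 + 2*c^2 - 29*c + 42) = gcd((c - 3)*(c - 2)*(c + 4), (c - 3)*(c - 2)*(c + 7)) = c^2 - 5*c + 6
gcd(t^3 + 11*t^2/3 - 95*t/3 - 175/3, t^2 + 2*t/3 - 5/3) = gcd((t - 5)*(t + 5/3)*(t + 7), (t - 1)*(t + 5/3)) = t + 5/3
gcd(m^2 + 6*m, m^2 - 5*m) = m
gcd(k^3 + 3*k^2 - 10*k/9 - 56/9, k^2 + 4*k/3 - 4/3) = k + 2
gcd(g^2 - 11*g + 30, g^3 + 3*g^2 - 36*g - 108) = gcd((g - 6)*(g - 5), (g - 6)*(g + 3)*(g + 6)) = g - 6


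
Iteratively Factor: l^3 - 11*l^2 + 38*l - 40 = (l - 2)*(l^2 - 9*l + 20) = (l - 4)*(l - 2)*(l - 5)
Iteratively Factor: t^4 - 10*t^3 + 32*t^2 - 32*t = (t)*(t^3 - 10*t^2 + 32*t - 32) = t*(t - 4)*(t^2 - 6*t + 8) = t*(t - 4)^2*(t - 2)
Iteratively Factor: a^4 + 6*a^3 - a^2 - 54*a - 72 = (a + 4)*(a^3 + 2*a^2 - 9*a - 18) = (a + 3)*(a + 4)*(a^2 - a - 6) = (a - 3)*(a + 3)*(a + 4)*(a + 2)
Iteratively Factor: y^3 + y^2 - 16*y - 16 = (y + 1)*(y^2 - 16) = (y - 4)*(y + 1)*(y + 4)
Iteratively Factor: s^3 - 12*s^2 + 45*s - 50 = (s - 5)*(s^2 - 7*s + 10) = (s - 5)^2*(s - 2)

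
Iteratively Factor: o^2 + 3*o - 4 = (o - 1)*(o + 4)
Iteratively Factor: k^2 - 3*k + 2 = (k - 1)*(k - 2)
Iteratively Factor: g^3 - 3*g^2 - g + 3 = (g - 3)*(g^2 - 1) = (g - 3)*(g + 1)*(g - 1)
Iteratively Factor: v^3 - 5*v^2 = (v)*(v^2 - 5*v) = v*(v - 5)*(v)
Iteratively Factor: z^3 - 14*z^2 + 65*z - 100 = (z - 4)*(z^2 - 10*z + 25) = (z - 5)*(z - 4)*(z - 5)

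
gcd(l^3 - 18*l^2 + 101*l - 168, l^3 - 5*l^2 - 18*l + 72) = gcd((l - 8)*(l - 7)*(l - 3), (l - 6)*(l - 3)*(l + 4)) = l - 3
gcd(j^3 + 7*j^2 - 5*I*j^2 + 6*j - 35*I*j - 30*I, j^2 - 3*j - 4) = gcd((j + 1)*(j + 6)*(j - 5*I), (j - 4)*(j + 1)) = j + 1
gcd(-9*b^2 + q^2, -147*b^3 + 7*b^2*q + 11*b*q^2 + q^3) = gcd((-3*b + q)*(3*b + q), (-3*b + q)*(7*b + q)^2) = -3*b + q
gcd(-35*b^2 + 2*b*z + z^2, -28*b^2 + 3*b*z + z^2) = 7*b + z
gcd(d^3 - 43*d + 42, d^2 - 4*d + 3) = d - 1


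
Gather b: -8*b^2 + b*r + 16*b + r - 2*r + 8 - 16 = -8*b^2 + b*(r + 16) - r - 8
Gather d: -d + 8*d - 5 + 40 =7*d + 35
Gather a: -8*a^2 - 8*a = -8*a^2 - 8*a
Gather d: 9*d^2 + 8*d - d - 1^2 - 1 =9*d^2 + 7*d - 2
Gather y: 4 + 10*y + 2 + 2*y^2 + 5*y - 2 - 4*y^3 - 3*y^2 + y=-4*y^3 - y^2 + 16*y + 4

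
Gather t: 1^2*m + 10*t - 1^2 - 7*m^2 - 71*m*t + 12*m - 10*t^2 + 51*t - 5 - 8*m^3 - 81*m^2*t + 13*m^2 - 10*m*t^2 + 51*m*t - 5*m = -8*m^3 + 6*m^2 + 8*m + t^2*(-10*m - 10) + t*(-81*m^2 - 20*m + 61) - 6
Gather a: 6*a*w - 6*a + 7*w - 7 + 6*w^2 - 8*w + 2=a*(6*w - 6) + 6*w^2 - w - 5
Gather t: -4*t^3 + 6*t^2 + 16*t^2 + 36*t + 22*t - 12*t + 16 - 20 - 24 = -4*t^3 + 22*t^2 + 46*t - 28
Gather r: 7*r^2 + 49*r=7*r^2 + 49*r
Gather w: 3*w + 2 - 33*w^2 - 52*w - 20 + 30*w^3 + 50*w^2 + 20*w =30*w^3 + 17*w^2 - 29*w - 18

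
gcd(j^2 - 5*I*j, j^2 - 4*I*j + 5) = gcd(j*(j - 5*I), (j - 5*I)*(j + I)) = j - 5*I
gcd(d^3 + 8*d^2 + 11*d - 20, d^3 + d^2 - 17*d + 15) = d^2 + 4*d - 5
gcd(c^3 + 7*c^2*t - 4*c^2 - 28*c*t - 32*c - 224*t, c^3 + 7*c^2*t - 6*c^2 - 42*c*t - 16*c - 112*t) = c^2 + 7*c*t - 8*c - 56*t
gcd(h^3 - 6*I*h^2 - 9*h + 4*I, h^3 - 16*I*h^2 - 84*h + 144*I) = h - 4*I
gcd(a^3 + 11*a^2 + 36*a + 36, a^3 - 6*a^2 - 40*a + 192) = a + 6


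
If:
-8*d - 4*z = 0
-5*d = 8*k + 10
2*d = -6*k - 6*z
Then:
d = -6/11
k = -10/11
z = 12/11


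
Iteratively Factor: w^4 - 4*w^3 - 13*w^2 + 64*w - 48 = (w - 1)*(w^3 - 3*w^2 - 16*w + 48) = (w - 1)*(w + 4)*(w^2 - 7*w + 12) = (w - 3)*(w - 1)*(w + 4)*(w - 4)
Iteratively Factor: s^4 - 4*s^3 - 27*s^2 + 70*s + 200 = (s - 5)*(s^3 + s^2 - 22*s - 40) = (s - 5)*(s + 2)*(s^2 - s - 20) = (s - 5)^2*(s + 2)*(s + 4)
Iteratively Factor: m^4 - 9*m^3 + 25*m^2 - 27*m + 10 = (m - 5)*(m^3 - 4*m^2 + 5*m - 2) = (m - 5)*(m - 1)*(m^2 - 3*m + 2) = (m - 5)*(m - 2)*(m - 1)*(m - 1)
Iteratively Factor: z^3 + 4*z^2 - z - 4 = (z + 4)*(z^2 - 1) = (z + 1)*(z + 4)*(z - 1)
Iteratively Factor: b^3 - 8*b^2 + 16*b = (b - 4)*(b^2 - 4*b) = (b - 4)^2*(b)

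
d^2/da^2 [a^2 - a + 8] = 2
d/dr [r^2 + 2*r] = 2*r + 2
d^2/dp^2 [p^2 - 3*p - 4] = 2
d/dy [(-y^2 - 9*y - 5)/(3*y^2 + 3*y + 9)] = 2*(4*y^2 + 2*y - 11)/(3*(y^4 + 2*y^3 + 7*y^2 + 6*y + 9))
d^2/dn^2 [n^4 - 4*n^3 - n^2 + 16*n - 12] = 12*n^2 - 24*n - 2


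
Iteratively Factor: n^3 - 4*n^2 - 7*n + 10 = (n + 2)*(n^2 - 6*n + 5) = (n - 1)*(n + 2)*(n - 5)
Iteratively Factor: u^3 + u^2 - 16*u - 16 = (u - 4)*(u^2 + 5*u + 4) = (u - 4)*(u + 1)*(u + 4)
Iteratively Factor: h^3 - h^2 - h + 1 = (h + 1)*(h^2 - 2*h + 1) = (h - 1)*(h + 1)*(h - 1)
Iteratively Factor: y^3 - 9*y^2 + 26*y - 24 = (y - 2)*(y^2 - 7*y + 12) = (y - 4)*(y - 2)*(y - 3)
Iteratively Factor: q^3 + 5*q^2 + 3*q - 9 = (q - 1)*(q^2 + 6*q + 9) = (q - 1)*(q + 3)*(q + 3)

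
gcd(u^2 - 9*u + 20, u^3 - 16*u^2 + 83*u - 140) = u^2 - 9*u + 20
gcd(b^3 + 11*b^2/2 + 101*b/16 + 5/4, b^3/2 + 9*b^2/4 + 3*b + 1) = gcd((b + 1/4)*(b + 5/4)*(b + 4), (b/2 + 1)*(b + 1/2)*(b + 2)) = 1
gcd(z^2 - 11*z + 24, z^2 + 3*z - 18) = z - 3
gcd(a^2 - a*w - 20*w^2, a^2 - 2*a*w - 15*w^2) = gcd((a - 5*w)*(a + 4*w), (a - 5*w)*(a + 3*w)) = -a + 5*w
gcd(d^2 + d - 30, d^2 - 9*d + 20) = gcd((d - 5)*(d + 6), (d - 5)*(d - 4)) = d - 5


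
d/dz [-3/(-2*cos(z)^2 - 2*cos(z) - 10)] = 3*(2*cos(z) + 1)*sin(z)/(2*(cos(z)^2 + cos(z) + 5)^2)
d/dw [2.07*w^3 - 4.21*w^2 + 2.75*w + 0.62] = 6.21*w^2 - 8.42*w + 2.75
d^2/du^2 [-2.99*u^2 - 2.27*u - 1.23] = -5.98000000000000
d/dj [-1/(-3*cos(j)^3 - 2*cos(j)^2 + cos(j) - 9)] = (9*cos(j)^2 + 4*cos(j) - 1)*sin(j)/(3*cos(j)^3 + 2*cos(j)^2 - cos(j) + 9)^2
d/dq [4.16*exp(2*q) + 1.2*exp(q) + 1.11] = (8.32*exp(q) + 1.2)*exp(q)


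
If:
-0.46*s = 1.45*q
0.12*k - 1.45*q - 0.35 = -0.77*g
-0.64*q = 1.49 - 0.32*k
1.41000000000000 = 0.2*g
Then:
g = 7.05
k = 13.97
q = 4.66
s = -14.69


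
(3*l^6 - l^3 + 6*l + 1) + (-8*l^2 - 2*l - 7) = 3*l^6 - l^3 - 8*l^2 + 4*l - 6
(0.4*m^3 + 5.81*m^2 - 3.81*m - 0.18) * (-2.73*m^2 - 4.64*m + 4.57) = -1.092*m^5 - 17.7173*m^4 - 14.7291*m^3 + 44.7215*m^2 - 16.5765*m - 0.8226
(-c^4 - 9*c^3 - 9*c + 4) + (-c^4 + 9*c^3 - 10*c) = -2*c^4 - 19*c + 4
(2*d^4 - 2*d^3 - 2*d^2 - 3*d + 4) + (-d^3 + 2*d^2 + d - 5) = 2*d^4 - 3*d^3 - 2*d - 1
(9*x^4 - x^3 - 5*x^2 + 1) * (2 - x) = -9*x^5 + 19*x^4 + 3*x^3 - 10*x^2 - x + 2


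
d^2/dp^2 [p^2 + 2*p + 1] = 2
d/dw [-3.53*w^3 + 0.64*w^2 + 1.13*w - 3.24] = -10.59*w^2 + 1.28*w + 1.13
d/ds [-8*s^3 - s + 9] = -24*s^2 - 1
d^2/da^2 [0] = 0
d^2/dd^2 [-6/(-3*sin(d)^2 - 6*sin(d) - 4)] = 36*(-6*sin(d)^4 - 9*sin(d)^3 + 11*sin(d)^2 + 22*sin(d) + 8)/(3*sin(d)^2 + 6*sin(d) + 4)^3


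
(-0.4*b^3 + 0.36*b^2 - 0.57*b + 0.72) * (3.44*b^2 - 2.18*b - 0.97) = -1.376*b^5 + 2.1104*b^4 - 2.3576*b^3 + 3.3702*b^2 - 1.0167*b - 0.6984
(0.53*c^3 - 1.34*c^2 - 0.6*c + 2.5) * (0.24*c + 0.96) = 0.1272*c^4 + 0.1872*c^3 - 1.4304*c^2 + 0.024*c + 2.4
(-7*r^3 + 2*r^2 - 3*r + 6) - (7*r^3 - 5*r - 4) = -14*r^3 + 2*r^2 + 2*r + 10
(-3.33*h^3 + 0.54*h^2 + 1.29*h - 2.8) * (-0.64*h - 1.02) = 2.1312*h^4 + 3.051*h^3 - 1.3764*h^2 + 0.4762*h + 2.856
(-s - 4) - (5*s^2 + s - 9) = -5*s^2 - 2*s + 5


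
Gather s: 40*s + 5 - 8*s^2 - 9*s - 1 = -8*s^2 + 31*s + 4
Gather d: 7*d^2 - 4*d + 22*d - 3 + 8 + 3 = 7*d^2 + 18*d + 8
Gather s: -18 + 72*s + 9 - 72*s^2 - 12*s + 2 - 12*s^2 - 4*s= -84*s^2 + 56*s - 7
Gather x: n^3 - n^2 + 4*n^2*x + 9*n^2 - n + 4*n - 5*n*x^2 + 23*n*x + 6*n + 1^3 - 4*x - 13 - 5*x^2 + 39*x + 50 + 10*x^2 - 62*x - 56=n^3 + 8*n^2 + 9*n + x^2*(5 - 5*n) + x*(4*n^2 + 23*n - 27) - 18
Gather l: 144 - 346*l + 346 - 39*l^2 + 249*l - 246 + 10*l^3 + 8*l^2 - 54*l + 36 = 10*l^3 - 31*l^2 - 151*l + 280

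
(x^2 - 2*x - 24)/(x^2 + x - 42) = (x + 4)/(x + 7)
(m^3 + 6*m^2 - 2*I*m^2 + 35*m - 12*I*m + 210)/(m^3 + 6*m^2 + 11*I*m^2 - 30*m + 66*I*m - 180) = (m - 7*I)/(m + 6*I)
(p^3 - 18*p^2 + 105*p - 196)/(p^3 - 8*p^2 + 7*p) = (p^2 - 11*p + 28)/(p*(p - 1))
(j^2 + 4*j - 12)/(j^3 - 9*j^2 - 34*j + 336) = (j - 2)/(j^2 - 15*j + 56)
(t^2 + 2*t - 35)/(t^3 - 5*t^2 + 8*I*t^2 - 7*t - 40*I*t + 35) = (t + 7)/(t^2 + 8*I*t - 7)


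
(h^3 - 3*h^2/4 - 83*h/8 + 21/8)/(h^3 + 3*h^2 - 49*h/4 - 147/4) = (4*h - 1)/(2*(2*h + 7))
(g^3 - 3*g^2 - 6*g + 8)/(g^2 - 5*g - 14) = (g^2 - 5*g + 4)/(g - 7)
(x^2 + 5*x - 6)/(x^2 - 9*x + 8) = (x + 6)/(x - 8)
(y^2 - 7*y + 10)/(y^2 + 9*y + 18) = (y^2 - 7*y + 10)/(y^2 + 9*y + 18)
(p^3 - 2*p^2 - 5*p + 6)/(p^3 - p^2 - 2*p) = (-p^3 + 2*p^2 + 5*p - 6)/(p*(-p^2 + p + 2))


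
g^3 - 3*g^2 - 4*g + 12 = (g - 3)*(g - 2)*(g + 2)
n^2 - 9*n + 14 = (n - 7)*(n - 2)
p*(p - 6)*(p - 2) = p^3 - 8*p^2 + 12*p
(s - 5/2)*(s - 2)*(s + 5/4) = s^3 - 13*s^2/4 - 5*s/8 + 25/4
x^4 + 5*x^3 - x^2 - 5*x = x*(x - 1)*(x + 1)*(x + 5)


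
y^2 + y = y*(y + 1)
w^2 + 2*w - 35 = (w - 5)*(w + 7)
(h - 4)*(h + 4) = h^2 - 16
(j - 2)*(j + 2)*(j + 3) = j^3 + 3*j^2 - 4*j - 12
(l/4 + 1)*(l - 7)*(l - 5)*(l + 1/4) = l^4/4 - 31*l^3/16 - 15*l^2/4 + 547*l/16 + 35/4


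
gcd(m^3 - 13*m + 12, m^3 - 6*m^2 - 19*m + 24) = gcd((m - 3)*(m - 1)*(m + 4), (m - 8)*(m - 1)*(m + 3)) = m - 1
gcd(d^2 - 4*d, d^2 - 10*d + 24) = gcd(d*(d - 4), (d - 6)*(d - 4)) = d - 4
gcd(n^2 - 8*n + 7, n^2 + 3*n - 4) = n - 1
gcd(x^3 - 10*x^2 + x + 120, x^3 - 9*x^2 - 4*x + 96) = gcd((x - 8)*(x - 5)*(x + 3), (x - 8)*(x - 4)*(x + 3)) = x^2 - 5*x - 24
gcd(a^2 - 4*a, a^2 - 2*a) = a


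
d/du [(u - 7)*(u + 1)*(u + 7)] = 3*u^2 + 2*u - 49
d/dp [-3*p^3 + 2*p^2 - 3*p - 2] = -9*p^2 + 4*p - 3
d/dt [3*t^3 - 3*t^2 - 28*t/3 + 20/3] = 9*t^2 - 6*t - 28/3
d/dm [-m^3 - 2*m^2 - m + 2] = -3*m^2 - 4*m - 1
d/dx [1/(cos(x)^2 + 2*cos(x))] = 2*(sin(x)/cos(x)^2 + tan(x))/(cos(x) + 2)^2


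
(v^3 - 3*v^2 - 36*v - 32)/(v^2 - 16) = (v^2 - 7*v - 8)/(v - 4)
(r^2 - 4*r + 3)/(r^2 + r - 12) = (r - 1)/(r + 4)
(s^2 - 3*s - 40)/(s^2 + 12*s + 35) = (s - 8)/(s + 7)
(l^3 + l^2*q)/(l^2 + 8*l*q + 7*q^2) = l^2/(l + 7*q)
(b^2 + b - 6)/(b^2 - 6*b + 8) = (b + 3)/(b - 4)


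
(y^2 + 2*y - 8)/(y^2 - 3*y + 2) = (y + 4)/(y - 1)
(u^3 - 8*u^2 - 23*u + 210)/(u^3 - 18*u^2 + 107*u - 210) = (u + 5)/(u - 5)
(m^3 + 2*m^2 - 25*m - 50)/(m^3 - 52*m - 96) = (m^2 - 25)/(m^2 - 2*m - 48)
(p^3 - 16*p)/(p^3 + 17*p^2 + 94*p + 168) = p*(p - 4)/(p^2 + 13*p + 42)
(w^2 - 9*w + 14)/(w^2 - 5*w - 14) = (w - 2)/(w + 2)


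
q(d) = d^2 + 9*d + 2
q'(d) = 2*d + 9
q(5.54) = 82.55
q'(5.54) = 20.08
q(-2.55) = -14.45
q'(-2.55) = 3.90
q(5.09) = 73.72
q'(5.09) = 19.18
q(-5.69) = -16.83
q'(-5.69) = -2.38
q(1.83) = 21.82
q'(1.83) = 12.66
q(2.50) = 30.75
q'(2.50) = 14.00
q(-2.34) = -13.58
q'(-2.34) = 4.32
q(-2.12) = -12.59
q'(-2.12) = 4.76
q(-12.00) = 38.00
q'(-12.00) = -15.00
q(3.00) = 38.00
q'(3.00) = 15.00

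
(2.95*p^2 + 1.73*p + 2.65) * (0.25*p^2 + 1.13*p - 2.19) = 0.7375*p^4 + 3.766*p^3 - 3.8431*p^2 - 0.7942*p - 5.8035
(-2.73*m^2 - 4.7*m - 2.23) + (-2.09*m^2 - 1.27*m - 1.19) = -4.82*m^2 - 5.97*m - 3.42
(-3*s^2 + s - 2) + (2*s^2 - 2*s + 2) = -s^2 - s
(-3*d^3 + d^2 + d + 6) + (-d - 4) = -3*d^3 + d^2 + 2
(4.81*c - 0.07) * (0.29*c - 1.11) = 1.3949*c^2 - 5.3594*c + 0.0777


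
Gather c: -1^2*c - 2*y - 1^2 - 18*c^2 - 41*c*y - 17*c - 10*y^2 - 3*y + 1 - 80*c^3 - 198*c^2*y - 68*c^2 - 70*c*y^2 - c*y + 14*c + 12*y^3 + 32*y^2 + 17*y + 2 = -80*c^3 + c^2*(-198*y - 86) + c*(-70*y^2 - 42*y - 4) + 12*y^3 + 22*y^2 + 12*y + 2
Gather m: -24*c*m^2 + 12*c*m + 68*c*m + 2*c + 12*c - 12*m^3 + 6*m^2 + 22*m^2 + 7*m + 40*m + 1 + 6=14*c - 12*m^3 + m^2*(28 - 24*c) + m*(80*c + 47) + 7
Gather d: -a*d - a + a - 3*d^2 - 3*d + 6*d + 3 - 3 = -3*d^2 + d*(3 - a)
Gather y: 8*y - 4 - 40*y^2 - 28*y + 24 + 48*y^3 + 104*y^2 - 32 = 48*y^3 + 64*y^2 - 20*y - 12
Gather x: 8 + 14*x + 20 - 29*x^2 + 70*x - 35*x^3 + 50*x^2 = -35*x^3 + 21*x^2 + 84*x + 28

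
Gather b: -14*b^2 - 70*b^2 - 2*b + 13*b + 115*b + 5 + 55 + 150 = -84*b^2 + 126*b + 210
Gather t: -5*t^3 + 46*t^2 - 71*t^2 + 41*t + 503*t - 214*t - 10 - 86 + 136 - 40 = -5*t^3 - 25*t^2 + 330*t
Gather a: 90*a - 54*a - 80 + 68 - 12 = 36*a - 24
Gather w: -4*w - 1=-4*w - 1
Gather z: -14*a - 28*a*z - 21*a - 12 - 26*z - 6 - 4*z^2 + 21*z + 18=-35*a - 4*z^2 + z*(-28*a - 5)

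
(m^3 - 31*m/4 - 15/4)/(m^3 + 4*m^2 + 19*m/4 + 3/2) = (2*m^2 - m - 15)/(2*m^2 + 7*m + 6)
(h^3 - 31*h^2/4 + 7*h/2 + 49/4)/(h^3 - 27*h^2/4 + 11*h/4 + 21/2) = (h - 7)/(h - 6)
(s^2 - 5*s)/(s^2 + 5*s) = (s - 5)/(s + 5)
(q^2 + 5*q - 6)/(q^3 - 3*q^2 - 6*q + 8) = (q + 6)/(q^2 - 2*q - 8)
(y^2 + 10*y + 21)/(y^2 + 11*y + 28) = (y + 3)/(y + 4)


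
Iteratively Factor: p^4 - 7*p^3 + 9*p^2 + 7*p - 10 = (p - 1)*(p^3 - 6*p^2 + 3*p + 10) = (p - 5)*(p - 1)*(p^2 - p - 2) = (p - 5)*(p - 1)*(p + 1)*(p - 2)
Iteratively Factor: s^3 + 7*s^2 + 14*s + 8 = (s + 2)*(s^2 + 5*s + 4) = (s + 1)*(s + 2)*(s + 4)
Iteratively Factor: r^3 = (r)*(r^2) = r^2*(r)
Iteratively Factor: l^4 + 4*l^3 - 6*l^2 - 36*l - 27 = (l + 3)*(l^3 + l^2 - 9*l - 9) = (l + 1)*(l + 3)*(l^2 - 9) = (l + 1)*(l + 3)^2*(l - 3)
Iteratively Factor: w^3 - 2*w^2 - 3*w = (w - 3)*(w^2 + w) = w*(w - 3)*(w + 1)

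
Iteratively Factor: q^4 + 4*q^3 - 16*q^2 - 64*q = (q - 4)*(q^3 + 8*q^2 + 16*q) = (q - 4)*(q + 4)*(q^2 + 4*q) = q*(q - 4)*(q + 4)*(q + 4)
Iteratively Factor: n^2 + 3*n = (n + 3)*(n)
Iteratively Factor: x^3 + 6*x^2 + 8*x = (x)*(x^2 + 6*x + 8) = x*(x + 4)*(x + 2)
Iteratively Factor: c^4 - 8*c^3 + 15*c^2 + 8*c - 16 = (c - 4)*(c^3 - 4*c^2 - c + 4) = (c - 4)^2*(c^2 - 1) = (c - 4)^2*(c + 1)*(c - 1)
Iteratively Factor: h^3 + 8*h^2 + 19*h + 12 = (h + 4)*(h^2 + 4*h + 3) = (h + 1)*(h + 4)*(h + 3)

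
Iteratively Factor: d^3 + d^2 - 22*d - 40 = (d + 4)*(d^2 - 3*d - 10) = (d + 2)*(d + 4)*(d - 5)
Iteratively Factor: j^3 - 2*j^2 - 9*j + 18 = (j - 2)*(j^2 - 9) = (j - 3)*(j - 2)*(j + 3)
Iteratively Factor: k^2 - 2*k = (k)*(k - 2)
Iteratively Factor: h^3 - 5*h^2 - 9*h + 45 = (h - 5)*(h^2 - 9) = (h - 5)*(h + 3)*(h - 3)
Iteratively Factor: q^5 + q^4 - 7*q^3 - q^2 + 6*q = (q)*(q^4 + q^3 - 7*q^2 - q + 6) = q*(q - 1)*(q^3 + 2*q^2 - 5*q - 6) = q*(q - 1)*(q + 1)*(q^2 + q - 6) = q*(q - 2)*(q - 1)*(q + 1)*(q + 3)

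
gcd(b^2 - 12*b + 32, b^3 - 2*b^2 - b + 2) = 1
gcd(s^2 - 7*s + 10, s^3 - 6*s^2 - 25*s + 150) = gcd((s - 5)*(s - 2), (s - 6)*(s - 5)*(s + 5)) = s - 5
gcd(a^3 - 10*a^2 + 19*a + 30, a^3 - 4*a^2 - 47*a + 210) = a^2 - 11*a + 30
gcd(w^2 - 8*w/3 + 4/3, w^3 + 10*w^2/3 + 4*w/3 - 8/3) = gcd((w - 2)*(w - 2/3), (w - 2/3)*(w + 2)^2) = w - 2/3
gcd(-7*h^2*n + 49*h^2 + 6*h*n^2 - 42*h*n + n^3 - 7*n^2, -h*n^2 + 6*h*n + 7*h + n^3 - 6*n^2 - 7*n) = h*n - 7*h - n^2 + 7*n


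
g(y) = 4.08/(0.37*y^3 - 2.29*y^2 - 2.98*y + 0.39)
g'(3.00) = 0.07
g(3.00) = -0.21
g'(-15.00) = -0.00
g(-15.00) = -0.00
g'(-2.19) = -0.80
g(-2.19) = -0.51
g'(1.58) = 0.41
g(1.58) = -0.48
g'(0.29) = 39.75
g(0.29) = -6.20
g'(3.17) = 0.06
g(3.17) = -0.20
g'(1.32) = 0.65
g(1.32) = -0.61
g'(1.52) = 0.46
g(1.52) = -0.50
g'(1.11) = 1.00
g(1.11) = -0.78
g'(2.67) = 0.10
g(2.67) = -0.24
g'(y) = 4.08*(-1.11*y^2 + 4.58*y + 2.98)/(0.37*y^3 - 2.29*y^2 - 2.98*y + 0.39)^2 = (-4.5288*y^2 + 18.6864*y + 12.1584)/(0.37*y^3 - 2.29*y^2 - 2.98*y + 0.39)^2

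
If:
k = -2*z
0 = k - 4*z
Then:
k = 0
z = 0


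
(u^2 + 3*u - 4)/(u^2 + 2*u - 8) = (u - 1)/(u - 2)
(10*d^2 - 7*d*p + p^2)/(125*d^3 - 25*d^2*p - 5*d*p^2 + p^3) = (-2*d + p)/(-25*d^2 + p^2)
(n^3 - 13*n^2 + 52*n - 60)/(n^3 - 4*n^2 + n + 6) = (n^2 - 11*n + 30)/(n^2 - 2*n - 3)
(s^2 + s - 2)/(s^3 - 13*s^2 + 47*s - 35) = (s + 2)/(s^2 - 12*s + 35)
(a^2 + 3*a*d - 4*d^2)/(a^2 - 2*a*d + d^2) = (a + 4*d)/(a - d)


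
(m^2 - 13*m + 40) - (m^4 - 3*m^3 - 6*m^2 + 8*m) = -m^4 + 3*m^3 + 7*m^2 - 21*m + 40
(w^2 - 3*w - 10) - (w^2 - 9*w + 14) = 6*w - 24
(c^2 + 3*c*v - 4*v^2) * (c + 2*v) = c^3 + 5*c^2*v + 2*c*v^2 - 8*v^3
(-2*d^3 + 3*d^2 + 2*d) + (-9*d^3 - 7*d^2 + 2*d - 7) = -11*d^3 - 4*d^2 + 4*d - 7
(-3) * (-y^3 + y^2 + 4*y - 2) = 3*y^3 - 3*y^2 - 12*y + 6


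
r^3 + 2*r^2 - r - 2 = (r - 1)*(r + 1)*(r + 2)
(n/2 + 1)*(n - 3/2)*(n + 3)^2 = n^4/2 + 13*n^3/4 + 9*n^2/2 - 27*n/4 - 27/2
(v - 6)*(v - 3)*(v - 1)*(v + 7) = v^4 - 3*v^3 - 43*v^2 + 171*v - 126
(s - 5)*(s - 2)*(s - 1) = s^3 - 8*s^2 + 17*s - 10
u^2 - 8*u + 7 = (u - 7)*(u - 1)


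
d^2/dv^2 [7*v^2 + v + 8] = 14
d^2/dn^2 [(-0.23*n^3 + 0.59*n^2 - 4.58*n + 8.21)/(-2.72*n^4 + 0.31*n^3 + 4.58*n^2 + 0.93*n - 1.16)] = (3.40326399999999*n^9 - 26.190336*n^8 + 426.79248*n^7 - 1283.928138*n^6 - 167.737986000001*n^5 + 1986.736578*n^4 - 198.04865*n^3 - 737.181258*n^2 - 79.679268*n - 93.143834)/(20.123648*n^12 - 6.880512*n^11 - 100.86984*n^10 + 2.499809*n^9 + 200.298498*n^8 + 43.868565*n^7 - 183.30728*n^6 - 67.052721*n^5 + 74.10081*n^4 + 27.589659*n^3 - 15.478692*n^2 - 3.754224*n + 1.560896)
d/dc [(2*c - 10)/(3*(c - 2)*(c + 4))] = 2*(-c^2 + 10*c + 2)/(3*(c^4 + 4*c^3 - 12*c^2 - 32*c + 64))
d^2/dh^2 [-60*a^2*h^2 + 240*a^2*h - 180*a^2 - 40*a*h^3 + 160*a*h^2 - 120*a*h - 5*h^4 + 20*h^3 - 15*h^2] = -120*a^2 - 240*a*h + 320*a - 60*h^2 + 120*h - 30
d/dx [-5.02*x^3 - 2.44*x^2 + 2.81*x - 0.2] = -15.06*x^2 - 4.88*x + 2.81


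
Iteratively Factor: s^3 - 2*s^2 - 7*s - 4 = (s + 1)*(s^2 - 3*s - 4) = (s + 1)^2*(s - 4)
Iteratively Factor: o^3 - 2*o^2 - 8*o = (o)*(o^2 - 2*o - 8) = o*(o + 2)*(o - 4)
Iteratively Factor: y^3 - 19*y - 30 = (y + 2)*(y^2 - 2*y - 15) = (y + 2)*(y + 3)*(y - 5)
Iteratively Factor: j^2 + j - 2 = (j - 1)*(j + 2)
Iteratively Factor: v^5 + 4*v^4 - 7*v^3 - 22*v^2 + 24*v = (v + 3)*(v^4 + v^3 - 10*v^2 + 8*v) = v*(v + 3)*(v^3 + v^2 - 10*v + 8) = v*(v - 1)*(v + 3)*(v^2 + 2*v - 8) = v*(v - 2)*(v - 1)*(v + 3)*(v + 4)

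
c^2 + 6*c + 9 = (c + 3)^2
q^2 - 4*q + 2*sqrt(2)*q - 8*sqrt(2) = (q - 4)*(q + 2*sqrt(2))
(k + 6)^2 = k^2 + 12*k + 36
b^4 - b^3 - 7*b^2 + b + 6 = (b - 3)*(b - 1)*(b + 1)*(b + 2)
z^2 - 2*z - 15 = (z - 5)*(z + 3)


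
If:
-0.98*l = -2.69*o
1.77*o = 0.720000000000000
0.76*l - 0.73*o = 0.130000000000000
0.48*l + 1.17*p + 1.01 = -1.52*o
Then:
No Solution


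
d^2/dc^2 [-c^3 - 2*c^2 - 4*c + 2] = -6*c - 4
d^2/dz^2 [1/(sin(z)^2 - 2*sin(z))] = 2*(-2*sin(z) + 3 + 1/sin(z) - 6/sin(z)^2 + 4/sin(z)^3)/(sin(z) - 2)^3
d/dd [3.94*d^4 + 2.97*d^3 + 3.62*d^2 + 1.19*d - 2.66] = 15.76*d^3 + 8.91*d^2 + 7.24*d + 1.19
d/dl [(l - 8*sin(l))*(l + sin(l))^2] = 3*(l + sin(l))*(-2*l*cos(l) + l - 5*sin(l) - 4*sin(2*l))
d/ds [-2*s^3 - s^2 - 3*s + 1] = -6*s^2 - 2*s - 3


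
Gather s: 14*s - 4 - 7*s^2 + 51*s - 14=-7*s^2 + 65*s - 18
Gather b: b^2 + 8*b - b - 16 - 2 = b^2 + 7*b - 18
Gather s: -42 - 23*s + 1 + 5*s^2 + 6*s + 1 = 5*s^2 - 17*s - 40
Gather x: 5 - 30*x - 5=-30*x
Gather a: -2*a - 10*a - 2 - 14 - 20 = -12*a - 36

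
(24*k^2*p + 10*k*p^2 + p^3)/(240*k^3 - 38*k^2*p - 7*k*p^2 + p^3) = p*(4*k + p)/(40*k^2 - 13*k*p + p^2)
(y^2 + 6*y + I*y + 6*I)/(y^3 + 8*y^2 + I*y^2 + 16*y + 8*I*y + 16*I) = (y + 6)/(y^2 + 8*y + 16)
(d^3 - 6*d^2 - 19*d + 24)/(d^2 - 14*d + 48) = (d^2 + 2*d - 3)/(d - 6)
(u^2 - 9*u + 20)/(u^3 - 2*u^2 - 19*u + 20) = (u - 4)/(u^2 + 3*u - 4)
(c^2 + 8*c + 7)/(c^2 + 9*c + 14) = (c + 1)/(c + 2)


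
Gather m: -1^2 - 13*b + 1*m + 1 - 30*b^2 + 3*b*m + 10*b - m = -30*b^2 + 3*b*m - 3*b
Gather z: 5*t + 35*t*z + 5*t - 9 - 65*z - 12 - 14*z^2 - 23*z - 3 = 10*t - 14*z^2 + z*(35*t - 88) - 24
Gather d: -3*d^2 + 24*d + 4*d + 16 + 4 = -3*d^2 + 28*d + 20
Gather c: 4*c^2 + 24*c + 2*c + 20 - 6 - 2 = 4*c^2 + 26*c + 12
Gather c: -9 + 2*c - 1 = 2*c - 10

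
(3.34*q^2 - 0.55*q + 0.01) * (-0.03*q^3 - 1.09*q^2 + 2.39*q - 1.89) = -0.1002*q^5 - 3.6241*q^4 + 8.5818*q^3 - 7.638*q^2 + 1.0634*q - 0.0189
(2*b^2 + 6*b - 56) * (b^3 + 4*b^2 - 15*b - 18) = 2*b^5 + 14*b^4 - 62*b^3 - 350*b^2 + 732*b + 1008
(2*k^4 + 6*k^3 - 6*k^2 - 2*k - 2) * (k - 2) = 2*k^5 + 2*k^4 - 18*k^3 + 10*k^2 + 2*k + 4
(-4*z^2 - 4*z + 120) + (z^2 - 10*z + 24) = -3*z^2 - 14*z + 144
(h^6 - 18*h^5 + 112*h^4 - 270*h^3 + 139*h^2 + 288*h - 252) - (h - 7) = h^6 - 18*h^5 + 112*h^4 - 270*h^3 + 139*h^2 + 287*h - 245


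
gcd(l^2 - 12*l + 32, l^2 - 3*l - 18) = 1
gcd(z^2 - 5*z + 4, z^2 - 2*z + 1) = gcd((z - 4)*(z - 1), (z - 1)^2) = z - 1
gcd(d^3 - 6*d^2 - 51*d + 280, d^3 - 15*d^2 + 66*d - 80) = d^2 - 13*d + 40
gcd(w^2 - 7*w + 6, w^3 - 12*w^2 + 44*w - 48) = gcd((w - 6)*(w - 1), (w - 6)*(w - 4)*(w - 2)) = w - 6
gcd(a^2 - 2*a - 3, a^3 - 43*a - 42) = a + 1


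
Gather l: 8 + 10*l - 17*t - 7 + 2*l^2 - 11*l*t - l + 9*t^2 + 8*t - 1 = 2*l^2 + l*(9 - 11*t) + 9*t^2 - 9*t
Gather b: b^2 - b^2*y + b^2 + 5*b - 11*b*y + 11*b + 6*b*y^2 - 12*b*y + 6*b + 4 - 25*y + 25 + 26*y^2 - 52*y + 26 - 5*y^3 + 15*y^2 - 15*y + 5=b^2*(2 - y) + b*(6*y^2 - 23*y + 22) - 5*y^3 + 41*y^2 - 92*y + 60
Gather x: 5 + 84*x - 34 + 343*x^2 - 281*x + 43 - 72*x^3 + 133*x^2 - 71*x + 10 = -72*x^3 + 476*x^2 - 268*x + 24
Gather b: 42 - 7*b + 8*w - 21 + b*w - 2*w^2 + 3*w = b*(w - 7) - 2*w^2 + 11*w + 21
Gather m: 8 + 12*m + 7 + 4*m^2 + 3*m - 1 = 4*m^2 + 15*m + 14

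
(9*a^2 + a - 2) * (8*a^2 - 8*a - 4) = 72*a^4 - 64*a^3 - 60*a^2 + 12*a + 8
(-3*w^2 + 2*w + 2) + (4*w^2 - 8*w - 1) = w^2 - 6*w + 1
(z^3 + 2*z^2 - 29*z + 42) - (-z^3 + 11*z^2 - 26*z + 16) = 2*z^3 - 9*z^2 - 3*z + 26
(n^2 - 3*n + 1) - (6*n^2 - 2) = -5*n^2 - 3*n + 3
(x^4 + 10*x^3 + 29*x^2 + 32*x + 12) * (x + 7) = x^5 + 17*x^4 + 99*x^3 + 235*x^2 + 236*x + 84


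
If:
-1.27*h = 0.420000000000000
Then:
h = -0.33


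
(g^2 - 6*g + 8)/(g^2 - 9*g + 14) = (g - 4)/(g - 7)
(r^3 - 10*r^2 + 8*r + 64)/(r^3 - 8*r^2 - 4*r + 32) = (r - 4)/(r - 2)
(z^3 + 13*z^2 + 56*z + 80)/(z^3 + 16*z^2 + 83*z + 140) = (z + 4)/(z + 7)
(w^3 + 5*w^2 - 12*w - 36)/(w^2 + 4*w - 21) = (w^2 + 8*w + 12)/(w + 7)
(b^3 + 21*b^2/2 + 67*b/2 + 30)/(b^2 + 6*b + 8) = (2*b^2 + 13*b + 15)/(2*(b + 2))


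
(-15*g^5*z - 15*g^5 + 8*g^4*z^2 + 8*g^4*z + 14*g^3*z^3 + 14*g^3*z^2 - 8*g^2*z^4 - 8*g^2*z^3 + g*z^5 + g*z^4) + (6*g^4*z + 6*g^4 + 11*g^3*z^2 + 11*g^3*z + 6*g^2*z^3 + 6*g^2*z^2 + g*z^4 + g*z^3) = -15*g^5*z - 15*g^5 + 8*g^4*z^2 + 14*g^4*z + 6*g^4 + 14*g^3*z^3 + 25*g^3*z^2 + 11*g^3*z - 8*g^2*z^4 - 2*g^2*z^3 + 6*g^2*z^2 + g*z^5 + 2*g*z^4 + g*z^3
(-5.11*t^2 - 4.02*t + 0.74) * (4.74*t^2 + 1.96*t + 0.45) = -24.2214*t^4 - 29.0704*t^3 - 6.6711*t^2 - 0.3586*t + 0.333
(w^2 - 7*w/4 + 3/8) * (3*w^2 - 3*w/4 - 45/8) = 3*w^4 - 6*w^3 - 51*w^2/16 + 153*w/16 - 135/64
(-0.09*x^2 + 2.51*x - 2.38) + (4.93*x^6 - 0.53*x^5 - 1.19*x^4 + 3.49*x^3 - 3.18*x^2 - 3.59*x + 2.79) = 4.93*x^6 - 0.53*x^5 - 1.19*x^4 + 3.49*x^3 - 3.27*x^2 - 1.08*x + 0.41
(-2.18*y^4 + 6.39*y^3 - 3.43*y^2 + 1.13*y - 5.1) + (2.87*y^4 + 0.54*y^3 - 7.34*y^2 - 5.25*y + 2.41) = 0.69*y^4 + 6.93*y^3 - 10.77*y^2 - 4.12*y - 2.69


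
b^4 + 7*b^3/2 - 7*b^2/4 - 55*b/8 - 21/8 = (b - 3/2)*(b + 1/2)*(b + 1)*(b + 7/2)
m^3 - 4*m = m*(m - 2)*(m + 2)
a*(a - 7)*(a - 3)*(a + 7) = a^4 - 3*a^3 - 49*a^2 + 147*a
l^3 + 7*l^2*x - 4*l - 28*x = (l - 2)*(l + 2)*(l + 7*x)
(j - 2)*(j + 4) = j^2 + 2*j - 8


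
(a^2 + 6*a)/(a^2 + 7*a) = (a + 6)/(a + 7)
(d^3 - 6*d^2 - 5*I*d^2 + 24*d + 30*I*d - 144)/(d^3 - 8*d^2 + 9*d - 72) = (d^2 - 2*d*(3 + 4*I) + 48*I)/(d^2 - d*(8 + 3*I) + 24*I)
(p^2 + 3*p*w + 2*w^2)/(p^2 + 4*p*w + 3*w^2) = (p + 2*w)/(p + 3*w)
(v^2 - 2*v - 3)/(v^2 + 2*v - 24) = (v^2 - 2*v - 3)/(v^2 + 2*v - 24)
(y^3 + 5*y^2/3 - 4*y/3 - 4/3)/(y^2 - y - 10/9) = 3*(y^2 + y - 2)/(3*y - 5)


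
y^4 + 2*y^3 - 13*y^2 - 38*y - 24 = (y - 4)*(y + 1)*(y + 2)*(y + 3)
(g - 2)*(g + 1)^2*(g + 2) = g^4 + 2*g^3 - 3*g^2 - 8*g - 4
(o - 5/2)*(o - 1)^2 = o^3 - 9*o^2/2 + 6*o - 5/2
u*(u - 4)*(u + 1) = u^3 - 3*u^2 - 4*u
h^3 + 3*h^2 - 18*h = h*(h - 3)*(h + 6)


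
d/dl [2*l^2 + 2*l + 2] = 4*l + 2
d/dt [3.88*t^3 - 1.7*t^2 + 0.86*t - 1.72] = 11.64*t^2 - 3.4*t + 0.86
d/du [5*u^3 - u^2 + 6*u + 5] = 15*u^2 - 2*u + 6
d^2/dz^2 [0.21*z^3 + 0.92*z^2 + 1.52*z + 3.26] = 1.26*z + 1.84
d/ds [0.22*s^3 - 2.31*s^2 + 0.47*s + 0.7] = 0.66*s^2 - 4.62*s + 0.47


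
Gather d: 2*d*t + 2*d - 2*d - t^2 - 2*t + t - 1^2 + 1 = 2*d*t - t^2 - t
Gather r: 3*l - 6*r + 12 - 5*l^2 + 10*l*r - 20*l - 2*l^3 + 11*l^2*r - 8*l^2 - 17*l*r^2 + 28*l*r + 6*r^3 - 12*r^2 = -2*l^3 - 13*l^2 - 17*l + 6*r^3 + r^2*(-17*l - 12) + r*(11*l^2 + 38*l - 6) + 12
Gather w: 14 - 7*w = 14 - 7*w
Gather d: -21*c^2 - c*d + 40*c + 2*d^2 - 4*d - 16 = -21*c^2 + 40*c + 2*d^2 + d*(-c - 4) - 16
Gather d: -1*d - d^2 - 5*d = -d^2 - 6*d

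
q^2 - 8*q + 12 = (q - 6)*(q - 2)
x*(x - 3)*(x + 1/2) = x^3 - 5*x^2/2 - 3*x/2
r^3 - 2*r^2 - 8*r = r*(r - 4)*(r + 2)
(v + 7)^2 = v^2 + 14*v + 49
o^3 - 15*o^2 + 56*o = o*(o - 8)*(o - 7)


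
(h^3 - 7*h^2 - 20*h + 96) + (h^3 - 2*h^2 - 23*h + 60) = 2*h^3 - 9*h^2 - 43*h + 156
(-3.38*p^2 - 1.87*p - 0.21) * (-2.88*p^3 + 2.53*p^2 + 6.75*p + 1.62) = 9.7344*p^5 - 3.1658*p^4 - 26.9413*p^3 - 18.6294*p^2 - 4.4469*p - 0.3402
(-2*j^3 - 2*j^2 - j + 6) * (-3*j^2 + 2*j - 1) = 6*j^5 + 2*j^4 + j^3 - 18*j^2 + 13*j - 6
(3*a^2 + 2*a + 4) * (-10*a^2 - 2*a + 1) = -30*a^4 - 26*a^3 - 41*a^2 - 6*a + 4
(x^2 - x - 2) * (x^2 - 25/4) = x^4 - x^3 - 33*x^2/4 + 25*x/4 + 25/2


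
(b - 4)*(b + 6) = b^2 + 2*b - 24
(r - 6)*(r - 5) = r^2 - 11*r + 30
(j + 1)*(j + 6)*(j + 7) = j^3 + 14*j^2 + 55*j + 42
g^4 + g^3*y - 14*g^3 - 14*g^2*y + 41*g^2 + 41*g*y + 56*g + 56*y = (g - 8)*(g - 7)*(g + 1)*(g + y)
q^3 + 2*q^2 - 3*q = q*(q - 1)*(q + 3)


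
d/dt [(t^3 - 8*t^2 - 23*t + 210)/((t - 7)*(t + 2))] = (t^2 + 4*t + 28)/(t^2 + 4*t + 4)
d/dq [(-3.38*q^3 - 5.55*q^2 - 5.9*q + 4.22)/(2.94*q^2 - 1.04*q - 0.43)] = (-9.9372*q^4 + 7.0304*q^3 + 27.4782*q^2 - 20.0406*q + 6.9258)/(8.6436*q^4 - 6.1152*q^3 - 1.4468*q^2 + 0.8944*q + 0.1849)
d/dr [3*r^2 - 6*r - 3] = 6*r - 6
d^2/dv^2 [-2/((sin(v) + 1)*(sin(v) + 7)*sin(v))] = 2*(9*sin(v)^2 + 79*sin(v) + 179 - 139/sin(v) - 238/sin(v)^2 - 98/sin(v)^3)/((sin(v) + 1)^2*(sin(v) + 7)^3)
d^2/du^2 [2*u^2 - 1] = 4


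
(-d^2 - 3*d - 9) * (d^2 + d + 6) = -d^4 - 4*d^3 - 18*d^2 - 27*d - 54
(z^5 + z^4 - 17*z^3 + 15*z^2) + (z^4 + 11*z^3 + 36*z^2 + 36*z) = z^5 + 2*z^4 - 6*z^3 + 51*z^2 + 36*z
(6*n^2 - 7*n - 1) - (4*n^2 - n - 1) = 2*n^2 - 6*n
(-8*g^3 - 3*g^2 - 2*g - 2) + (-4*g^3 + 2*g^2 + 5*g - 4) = -12*g^3 - g^2 + 3*g - 6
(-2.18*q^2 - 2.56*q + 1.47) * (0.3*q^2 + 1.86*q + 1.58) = -0.654*q^4 - 4.8228*q^3 - 7.765*q^2 - 1.3106*q + 2.3226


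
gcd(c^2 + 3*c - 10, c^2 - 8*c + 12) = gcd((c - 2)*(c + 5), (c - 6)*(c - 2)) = c - 2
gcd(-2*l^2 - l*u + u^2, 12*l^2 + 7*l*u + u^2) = 1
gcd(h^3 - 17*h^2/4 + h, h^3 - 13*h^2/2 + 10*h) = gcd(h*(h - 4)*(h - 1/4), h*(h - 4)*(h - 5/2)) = h^2 - 4*h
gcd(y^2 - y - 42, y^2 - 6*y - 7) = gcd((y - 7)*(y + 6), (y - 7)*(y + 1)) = y - 7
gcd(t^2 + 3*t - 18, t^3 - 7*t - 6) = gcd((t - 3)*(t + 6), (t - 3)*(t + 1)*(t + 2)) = t - 3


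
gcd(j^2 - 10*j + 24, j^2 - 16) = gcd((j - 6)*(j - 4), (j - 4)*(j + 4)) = j - 4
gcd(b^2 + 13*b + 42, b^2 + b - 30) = b + 6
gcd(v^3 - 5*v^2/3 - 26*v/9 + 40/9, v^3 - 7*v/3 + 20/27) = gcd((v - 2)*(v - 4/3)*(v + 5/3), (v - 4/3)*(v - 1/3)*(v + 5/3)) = v^2 + v/3 - 20/9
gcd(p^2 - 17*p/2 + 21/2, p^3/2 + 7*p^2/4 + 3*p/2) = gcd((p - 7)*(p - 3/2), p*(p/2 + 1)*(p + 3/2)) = 1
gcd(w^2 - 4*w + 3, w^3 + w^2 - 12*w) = w - 3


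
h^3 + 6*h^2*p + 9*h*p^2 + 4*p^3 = (h + p)^2*(h + 4*p)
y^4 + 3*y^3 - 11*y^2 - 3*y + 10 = (y - 2)*(y - 1)*(y + 1)*(y + 5)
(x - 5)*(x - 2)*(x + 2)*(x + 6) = x^4 + x^3 - 34*x^2 - 4*x + 120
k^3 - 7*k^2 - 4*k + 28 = (k - 7)*(k - 2)*(k + 2)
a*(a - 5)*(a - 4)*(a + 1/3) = a^4 - 26*a^3/3 + 17*a^2 + 20*a/3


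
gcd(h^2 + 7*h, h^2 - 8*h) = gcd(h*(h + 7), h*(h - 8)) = h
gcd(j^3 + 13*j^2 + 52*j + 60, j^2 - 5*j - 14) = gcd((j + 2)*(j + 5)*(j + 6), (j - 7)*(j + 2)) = j + 2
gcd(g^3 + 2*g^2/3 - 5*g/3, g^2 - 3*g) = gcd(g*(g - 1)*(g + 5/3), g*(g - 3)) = g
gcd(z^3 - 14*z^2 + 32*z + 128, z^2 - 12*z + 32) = z - 8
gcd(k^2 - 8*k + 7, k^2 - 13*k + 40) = 1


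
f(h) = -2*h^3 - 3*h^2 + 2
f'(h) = -6*h^2 - 6*h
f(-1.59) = 2.46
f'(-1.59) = -5.63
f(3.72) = -142.47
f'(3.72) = -105.35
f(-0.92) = 1.02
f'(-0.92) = 0.44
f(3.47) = -117.69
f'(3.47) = -93.07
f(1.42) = -9.78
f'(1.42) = -20.62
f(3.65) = -135.22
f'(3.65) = -101.84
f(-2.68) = 18.95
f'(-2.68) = -27.01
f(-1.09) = 1.03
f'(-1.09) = -0.59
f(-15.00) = 6077.00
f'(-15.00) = -1260.00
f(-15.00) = 6077.00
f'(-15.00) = -1260.00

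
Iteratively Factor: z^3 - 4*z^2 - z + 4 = (z + 1)*(z^2 - 5*z + 4) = (z - 1)*(z + 1)*(z - 4)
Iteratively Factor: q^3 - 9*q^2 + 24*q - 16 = (q - 4)*(q^2 - 5*q + 4) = (q - 4)*(q - 1)*(q - 4)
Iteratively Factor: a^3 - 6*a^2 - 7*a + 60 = (a - 5)*(a^2 - a - 12) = (a - 5)*(a - 4)*(a + 3)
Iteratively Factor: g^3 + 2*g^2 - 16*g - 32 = (g + 2)*(g^2 - 16) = (g - 4)*(g + 2)*(g + 4)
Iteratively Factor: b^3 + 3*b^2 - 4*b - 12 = (b + 3)*(b^2 - 4) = (b + 2)*(b + 3)*(b - 2)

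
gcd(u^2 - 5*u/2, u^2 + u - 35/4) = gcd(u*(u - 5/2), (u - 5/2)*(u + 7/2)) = u - 5/2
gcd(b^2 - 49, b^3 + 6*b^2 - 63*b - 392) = b + 7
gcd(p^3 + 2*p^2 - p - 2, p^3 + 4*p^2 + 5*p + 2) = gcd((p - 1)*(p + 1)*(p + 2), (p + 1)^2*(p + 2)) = p^2 + 3*p + 2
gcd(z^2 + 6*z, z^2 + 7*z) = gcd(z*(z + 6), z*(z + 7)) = z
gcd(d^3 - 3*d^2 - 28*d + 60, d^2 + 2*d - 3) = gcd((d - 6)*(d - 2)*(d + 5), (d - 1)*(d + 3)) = 1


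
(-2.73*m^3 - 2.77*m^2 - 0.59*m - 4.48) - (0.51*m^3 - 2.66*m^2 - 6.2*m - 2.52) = -3.24*m^3 - 0.11*m^2 + 5.61*m - 1.96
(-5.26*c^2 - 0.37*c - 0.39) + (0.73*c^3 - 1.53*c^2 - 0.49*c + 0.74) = 0.73*c^3 - 6.79*c^2 - 0.86*c + 0.35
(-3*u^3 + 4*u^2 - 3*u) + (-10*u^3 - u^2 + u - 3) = -13*u^3 + 3*u^2 - 2*u - 3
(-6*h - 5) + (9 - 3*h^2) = -3*h^2 - 6*h + 4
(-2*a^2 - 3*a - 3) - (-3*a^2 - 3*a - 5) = a^2 + 2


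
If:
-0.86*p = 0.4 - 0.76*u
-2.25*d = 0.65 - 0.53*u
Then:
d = 0.235555555555556*u - 0.288888888888889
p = 0.883720930232558*u - 0.465116279069767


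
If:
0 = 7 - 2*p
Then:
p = 7/2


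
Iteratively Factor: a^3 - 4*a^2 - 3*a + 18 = (a - 3)*(a^2 - a - 6) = (a - 3)^2*(a + 2)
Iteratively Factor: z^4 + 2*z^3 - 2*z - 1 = (z + 1)*(z^3 + z^2 - z - 1) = (z + 1)^2*(z^2 - 1) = (z - 1)*(z + 1)^2*(z + 1)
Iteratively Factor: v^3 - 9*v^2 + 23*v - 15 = (v - 1)*(v^2 - 8*v + 15) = (v - 3)*(v - 1)*(v - 5)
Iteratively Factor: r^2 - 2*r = (r - 2)*(r)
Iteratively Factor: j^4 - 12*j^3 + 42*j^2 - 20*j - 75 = (j - 5)*(j^3 - 7*j^2 + 7*j + 15) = (j - 5)*(j - 3)*(j^2 - 4*j - 5) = (j - 5)^2*(j - 3)*(j + 1)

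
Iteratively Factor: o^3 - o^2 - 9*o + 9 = (o - 3)*(o^2 + 2*o - 3) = (o - 3)*(o - 1)*(o + 3)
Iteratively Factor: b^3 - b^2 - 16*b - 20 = (b + 2)*(b^2 - 3*b - 10) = (b + 2)^2*(b - 5)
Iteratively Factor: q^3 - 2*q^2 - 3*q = (q)*(q^2 - 2*q - 3) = q*(q - 3)*(q + 1)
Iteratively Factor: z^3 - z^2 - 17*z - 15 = (z + 1)*(z^2 - 2*z - 15) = (z + 1)*(z + 3)*(z - 5)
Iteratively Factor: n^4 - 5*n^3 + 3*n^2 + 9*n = (n - 3)*(n^3 - 2*n^2 - 3*n) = n*(n - 3)*(n^2 - 2*n - 3) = n*(n - 3)*(n + 1)*(n - 3)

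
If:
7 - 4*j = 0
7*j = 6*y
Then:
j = 7/4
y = 49/24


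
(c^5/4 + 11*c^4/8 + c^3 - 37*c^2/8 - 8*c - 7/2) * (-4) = -c^5 - 11*c^4/2 - 4*c^3 + 37*c^2/2 + 32*c + 14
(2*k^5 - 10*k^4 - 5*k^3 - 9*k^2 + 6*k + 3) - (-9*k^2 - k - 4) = 2*k^5 - 10*k^4 - 5*k^3 + 7*k + 7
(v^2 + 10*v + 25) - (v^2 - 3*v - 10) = 13*v + 35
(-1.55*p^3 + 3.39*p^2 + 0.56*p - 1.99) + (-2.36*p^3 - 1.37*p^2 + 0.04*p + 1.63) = -3.91*p^3 + 2.02*p^2 + 0.6*p - 0.36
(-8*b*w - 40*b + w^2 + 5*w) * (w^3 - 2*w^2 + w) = -8*b*w^4 - 24*b*w^3 + 72*b*w^2 - 40*b*w + w^5 + 3*w^4 - 9*w^3 + 5*w^2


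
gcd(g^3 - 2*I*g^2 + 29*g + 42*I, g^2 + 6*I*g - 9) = g + 3*I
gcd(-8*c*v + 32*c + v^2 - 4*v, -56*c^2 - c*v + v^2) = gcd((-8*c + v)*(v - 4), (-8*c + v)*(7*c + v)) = -8*c + v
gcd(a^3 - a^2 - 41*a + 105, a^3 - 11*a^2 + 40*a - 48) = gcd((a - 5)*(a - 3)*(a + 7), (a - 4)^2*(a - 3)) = a - 3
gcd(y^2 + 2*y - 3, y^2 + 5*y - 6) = y - 1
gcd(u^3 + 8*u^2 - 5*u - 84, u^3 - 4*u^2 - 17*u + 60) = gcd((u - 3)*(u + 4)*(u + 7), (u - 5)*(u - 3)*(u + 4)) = u^2 + u - 12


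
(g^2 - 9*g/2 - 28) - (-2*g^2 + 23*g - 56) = 3*g^2 - 55*g/2 + 28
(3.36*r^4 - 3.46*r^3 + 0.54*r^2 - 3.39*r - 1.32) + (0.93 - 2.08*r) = 3.36*r^4 - 3.46*r^3 + 0.54*r^2 - 5.47*r - 0.39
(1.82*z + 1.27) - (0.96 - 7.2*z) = 9.02*z + 0.31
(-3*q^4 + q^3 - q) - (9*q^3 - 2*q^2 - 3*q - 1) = -3*q^4 - 8*q^3 + 2*q^2 + 2*q + 1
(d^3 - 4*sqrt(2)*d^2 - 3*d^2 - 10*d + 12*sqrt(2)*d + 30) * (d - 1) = d^4 - 4*sqrt(2)*d^3 - 4*d^3 - 7*d^2 + 16*sqrt(2)*d^2 - 12*sqrt(2)*d + 40*d - 30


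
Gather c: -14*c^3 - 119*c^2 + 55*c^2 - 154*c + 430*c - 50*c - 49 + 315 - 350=-14*c^3 - 64*c^2 + 226*c - 84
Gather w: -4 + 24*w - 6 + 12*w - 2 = 36*w - 12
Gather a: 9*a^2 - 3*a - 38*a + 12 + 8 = 9*a^2 - 41*a + 20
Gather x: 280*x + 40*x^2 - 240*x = 40*x^2 + 40*x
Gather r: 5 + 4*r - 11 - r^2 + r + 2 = -r^2 + 5*r - 4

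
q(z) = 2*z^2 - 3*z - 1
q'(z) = 4*z - 3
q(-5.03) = 64.69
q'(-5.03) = -23.12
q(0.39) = -1.87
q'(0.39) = -1.44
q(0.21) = -1.54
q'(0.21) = -2.16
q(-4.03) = 43.57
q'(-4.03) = -19.12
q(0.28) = -1.68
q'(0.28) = -1.88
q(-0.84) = 2.93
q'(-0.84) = -6.36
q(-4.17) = 46.29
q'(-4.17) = -19.68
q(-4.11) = 45.11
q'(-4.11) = -19.44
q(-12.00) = 323.00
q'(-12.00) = -51.00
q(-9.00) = 188.00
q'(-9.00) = -39.00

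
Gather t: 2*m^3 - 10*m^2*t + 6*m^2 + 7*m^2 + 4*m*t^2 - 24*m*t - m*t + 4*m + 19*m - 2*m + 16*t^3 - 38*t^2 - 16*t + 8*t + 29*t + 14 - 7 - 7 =2*m^3 + 13*m^2 + 21*m + 16*t^3 + t^2*(4*m - 38) + t*(-10*m^2 - 25*m + 21)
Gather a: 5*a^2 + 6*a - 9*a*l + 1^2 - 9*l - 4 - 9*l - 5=5*a^2 + a*(6 - 9*l) - 18*l - 8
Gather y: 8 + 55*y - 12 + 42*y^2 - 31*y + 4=42*y^2 + 24*y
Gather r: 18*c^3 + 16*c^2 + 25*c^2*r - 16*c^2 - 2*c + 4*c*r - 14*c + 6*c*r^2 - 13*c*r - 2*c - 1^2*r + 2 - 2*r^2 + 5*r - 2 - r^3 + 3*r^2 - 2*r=18*c^3 - 18*c - r^3 + r^2*(6*c + 1) + r*(25*c^2 - 9*c + 2)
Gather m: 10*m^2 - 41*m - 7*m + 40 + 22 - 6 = 10*m^2 - 48*m + 56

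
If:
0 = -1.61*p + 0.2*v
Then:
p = 0.124223602484472*v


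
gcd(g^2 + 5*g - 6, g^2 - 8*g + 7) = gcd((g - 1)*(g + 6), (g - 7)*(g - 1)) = g - 1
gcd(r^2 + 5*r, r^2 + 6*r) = r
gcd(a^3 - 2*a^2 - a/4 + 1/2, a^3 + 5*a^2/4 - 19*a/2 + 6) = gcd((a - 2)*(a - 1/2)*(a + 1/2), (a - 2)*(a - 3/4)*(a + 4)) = a - 2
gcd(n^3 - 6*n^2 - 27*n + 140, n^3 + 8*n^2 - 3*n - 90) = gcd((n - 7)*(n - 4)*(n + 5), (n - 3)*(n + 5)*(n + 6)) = n + 5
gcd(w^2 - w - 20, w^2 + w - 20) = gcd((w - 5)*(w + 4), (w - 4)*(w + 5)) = 1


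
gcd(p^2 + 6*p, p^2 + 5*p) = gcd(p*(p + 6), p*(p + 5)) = p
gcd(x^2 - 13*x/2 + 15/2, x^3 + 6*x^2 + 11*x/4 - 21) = x - 3/2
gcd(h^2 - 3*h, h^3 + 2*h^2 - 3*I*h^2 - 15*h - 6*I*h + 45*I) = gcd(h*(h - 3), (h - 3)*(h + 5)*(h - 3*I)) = h - 3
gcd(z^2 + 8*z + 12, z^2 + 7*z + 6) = z + 6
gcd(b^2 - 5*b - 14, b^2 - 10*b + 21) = b - 7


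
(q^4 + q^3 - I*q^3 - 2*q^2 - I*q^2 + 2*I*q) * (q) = q^5 + q^4 - I*q^4 - 2*q^3 - I*q^3 + 2*I*q^2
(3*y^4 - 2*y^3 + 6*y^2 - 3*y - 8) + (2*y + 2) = 3*y^4 - 2*y^3 + 6*y^2 - y - 6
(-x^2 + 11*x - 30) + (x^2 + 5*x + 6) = 16*x - 24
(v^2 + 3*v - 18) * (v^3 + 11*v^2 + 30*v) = v^5 + 14*v^4 + 45*v^3 - 108*v^2 - 540*v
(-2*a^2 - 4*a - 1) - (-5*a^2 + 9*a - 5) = 3*a^2 - 13*a + 4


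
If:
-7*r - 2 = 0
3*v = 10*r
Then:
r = -2/7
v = -20/21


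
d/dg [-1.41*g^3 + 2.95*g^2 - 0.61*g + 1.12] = -4.23*g^2 + 5.9*g - 0.61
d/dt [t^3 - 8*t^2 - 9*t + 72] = 3*t^2 - 16*t - 9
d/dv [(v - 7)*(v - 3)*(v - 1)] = 3*v^2 - 22*v + 31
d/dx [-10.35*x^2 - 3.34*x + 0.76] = -20.7*x - 3.34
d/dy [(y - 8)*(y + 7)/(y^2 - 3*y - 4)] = 2*(-y^2 + 52*y - 82)/(y^4 - 6*y^3 + y^2 + 24*y + 16)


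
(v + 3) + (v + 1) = 2*v + 4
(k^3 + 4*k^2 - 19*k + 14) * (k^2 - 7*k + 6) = k^5 - 3*k^4 - 41*k^3 + 171*k^2 - 212*k + 84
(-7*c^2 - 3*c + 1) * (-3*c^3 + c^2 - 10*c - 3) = 21*c^5 + 2*c^4 + 64*c^3 + 52*c^2 - c - 3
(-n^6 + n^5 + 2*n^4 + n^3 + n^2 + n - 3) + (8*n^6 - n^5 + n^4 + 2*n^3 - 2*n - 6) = 7*n^6 + 3*n^4 + 3*n^3 + n^2 - n - 9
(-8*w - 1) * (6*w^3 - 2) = -48*w^4 - 6*w^3 + 16*w + 2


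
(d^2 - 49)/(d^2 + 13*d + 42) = (d - 7)/(d + 6)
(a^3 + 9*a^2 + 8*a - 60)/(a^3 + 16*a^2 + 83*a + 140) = (a^2 + 4*a - 12)/(a^2 + 11*a + 28)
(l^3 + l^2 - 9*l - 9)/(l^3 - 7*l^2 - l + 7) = (l^2 - 9)/(l^2 - 8*l + 7)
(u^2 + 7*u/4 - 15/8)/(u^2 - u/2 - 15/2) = (u - 3/4)/(u - 3)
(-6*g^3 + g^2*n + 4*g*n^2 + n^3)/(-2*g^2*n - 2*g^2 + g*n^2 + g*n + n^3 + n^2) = (3*g + n)/(n + 1)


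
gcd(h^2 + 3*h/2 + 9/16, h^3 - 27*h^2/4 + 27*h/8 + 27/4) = h + 3/4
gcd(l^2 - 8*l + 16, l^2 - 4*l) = l - 4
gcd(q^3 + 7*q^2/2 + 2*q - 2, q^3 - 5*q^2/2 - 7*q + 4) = q^2 + 3*q/2 - 1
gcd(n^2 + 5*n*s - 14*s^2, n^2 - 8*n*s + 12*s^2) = -n + 2*s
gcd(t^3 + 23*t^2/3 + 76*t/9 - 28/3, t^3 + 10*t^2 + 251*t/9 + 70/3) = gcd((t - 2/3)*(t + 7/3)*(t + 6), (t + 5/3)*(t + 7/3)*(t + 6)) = t^2 + 25*t/3 + 14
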